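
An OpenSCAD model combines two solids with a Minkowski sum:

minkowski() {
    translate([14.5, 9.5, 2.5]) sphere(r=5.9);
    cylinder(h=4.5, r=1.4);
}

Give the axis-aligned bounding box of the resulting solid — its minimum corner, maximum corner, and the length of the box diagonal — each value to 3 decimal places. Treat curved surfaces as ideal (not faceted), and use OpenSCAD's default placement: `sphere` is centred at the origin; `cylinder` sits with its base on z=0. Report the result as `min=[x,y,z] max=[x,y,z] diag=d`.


min=[7.200,2.200,-3.400] max=[21.800,16.800,12.900] diag=26.306

A = translate([14.5, 9.5, 2.5]) sphere(r=5.9) → bbox [8.6,3.6,-3.4] .. [20.4,15.4,8.4]
B = cylinder(h=4.5, r=1.4) → bbox [-1.4,-1.4,0] .. [1.4,1.4,4.5]
lo = A.lo+B.lo = [8.6-1.4, 3.6-1.4, -3.4+0] = [7.200,2.200,-3.400]
hi = A.hi+B.hi = [20.4+1.4, 15.4+1.4, 8.4+4.5] = [21.800,16.800,12.900]
diag = √(14.6²+14.6²+16.3²) = √692.01 = 26.306


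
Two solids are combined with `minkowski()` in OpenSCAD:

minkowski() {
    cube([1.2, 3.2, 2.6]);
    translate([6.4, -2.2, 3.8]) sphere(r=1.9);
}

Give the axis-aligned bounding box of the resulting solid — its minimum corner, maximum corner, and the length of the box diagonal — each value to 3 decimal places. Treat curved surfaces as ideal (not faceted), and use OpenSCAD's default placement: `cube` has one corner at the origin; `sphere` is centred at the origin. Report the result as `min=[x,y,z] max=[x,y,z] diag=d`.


min=[4.500,-4.100,1.900] max=[9.500,2.900,8.300] diag=10.722

A = translate([6.4, -2.2, 3.8]) sphere(r=1.9) → bbox [4.5,-4.1,1.9] .. [8.3,-0.3,5.7]
B = cube([1.2, 3.2, 2.6]) → bbox [0,0,0] .. [1.2,3.2,2.6]
lo = A.lo+B.lo = [4.5+0, -4.1+0, 1.9+0] = [4.500,-4.100,1.900]
hi = A.hi+B.hi = [8.3+1.2, -0.3+3.2, 5.7+2.6] = [9.500,2.900,8.300]
diag = √(5²+7²+6.4²) = √114.96 = 10.722


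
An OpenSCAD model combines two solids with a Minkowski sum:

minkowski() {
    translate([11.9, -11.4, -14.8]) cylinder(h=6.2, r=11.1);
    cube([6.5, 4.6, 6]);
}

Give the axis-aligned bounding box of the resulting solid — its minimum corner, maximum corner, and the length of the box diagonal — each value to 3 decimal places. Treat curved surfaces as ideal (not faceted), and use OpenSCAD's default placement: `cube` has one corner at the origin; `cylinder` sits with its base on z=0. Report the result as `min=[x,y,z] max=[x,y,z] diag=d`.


A = translate([11.9, -11.4, -14.8]) cylinder(h=6.2, r=11.1) → bbox [0.8,-22.5,-14.8] .. [23,-0.3,-8.6]
B = cube([6.5, 4.6, 6]) → bbox [0,0,0] .. [6.5,4.6,6]
lo = A.lo+B.lo = [0.8+0, -22.5+0, -14.8+0] = [0.800,-22.500,-14.800]
hi = A.hi+B.hi = [23+6.5, -0.3+4.6, -8.6+6] = [29.500,4.300,-2.600]
diag = √(28.7²+26.8²+12.2²) = √1690.77 = 41.119

min=[0.800,-22.500,-14.800] max=[29.500,4.300,-2.600] diag=41.119


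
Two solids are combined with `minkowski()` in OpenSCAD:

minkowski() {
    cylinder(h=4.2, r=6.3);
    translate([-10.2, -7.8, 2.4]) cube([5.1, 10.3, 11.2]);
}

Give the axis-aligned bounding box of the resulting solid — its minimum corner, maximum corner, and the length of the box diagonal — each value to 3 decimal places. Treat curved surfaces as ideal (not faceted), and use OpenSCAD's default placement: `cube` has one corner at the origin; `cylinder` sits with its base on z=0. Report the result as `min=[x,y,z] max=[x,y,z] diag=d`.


min=[-16.500,-14.100,2.400] max=[1.200,8.800,17.800] diag=32.785

A = translate([-10.2, -7.8, 2.4]) cube([5.1, 10.3, 11.2]) → bbox [-10.2,-7.8,2.4] .. [-5.1,2.5,13.6]
B = cylinder(h=4.2, r=6.3) → bbox [-6.3,-6.3,0] .. [6.3,6.3,4.2]
lo = A.lo+B.lo = [-10.2-6.3, -7.8-6.3, 2.4+0] = [-16.500,-14.100,2.400]
hi = A.hi+B.hi = [-5.1+6.3, 2.5+6.3, 13.6+4.2] = [1.200,8.800,17.800]
diag = √(17.7²+22.9²+15.4²) = √1074.86 = 32.785


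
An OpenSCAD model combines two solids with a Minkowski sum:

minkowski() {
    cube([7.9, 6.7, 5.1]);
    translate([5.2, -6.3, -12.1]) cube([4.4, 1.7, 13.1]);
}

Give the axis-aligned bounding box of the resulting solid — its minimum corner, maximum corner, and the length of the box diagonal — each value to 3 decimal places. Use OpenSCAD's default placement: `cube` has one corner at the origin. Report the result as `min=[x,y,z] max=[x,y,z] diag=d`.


min=[5.200,-6.300,-12.100] max=[17.500,2.100,6.100] diag=23.518

A = translate([5.2, -6.3, -12.1]) cube([4.4, 1.7, 13.1]) → bbox [5.2,-6.3,-12.1] .. [9.6,-4.6,1]
B = cube([7.9, 6.7, 5.1]) → bbox [0,0,0] .. [7.9,6.7,5.1]
lo = A.lo+B.lo = [5.2+0, -6.3+0, -12.1+0] = [5.200,-6.300,-12.100]
hi = A.hi+B.hi = [9.6+7.9, -4.6+6.7, 1+5.1] = [17.500,2.100,6.100]
diag = √(12.3²+8.4²+18.2²) = √553.09 = 23.518


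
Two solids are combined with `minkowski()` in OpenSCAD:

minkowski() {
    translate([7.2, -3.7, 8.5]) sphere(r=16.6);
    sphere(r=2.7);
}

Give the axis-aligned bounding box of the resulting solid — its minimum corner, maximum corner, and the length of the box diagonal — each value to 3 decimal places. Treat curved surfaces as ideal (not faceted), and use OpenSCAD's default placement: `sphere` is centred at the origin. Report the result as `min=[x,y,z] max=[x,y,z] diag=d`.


min=[-12.100,-23.000,-10.800] max=[26.500,15.600,27.800] diag=66.857

A = translate([7.2, -3.7, 8.5]) sphere(r=16.6) → bbox [-9.4,-20.3,-8.1] .. [23.8,12.9,25.1]
B = sphere(r=2.7) → bbox [-2.7,-2.7,-2.7] .. [2.7,2.7,2.7]
lo = A.lo+B.lo = [-9.4-2.7, -20.3-2.7, -8.1-2.7] = [-12.100,-23.000,-10.800]
hi = A.hi+B.hi = [23.8+2.7, 12.9+2.7, 25.1+2.7] = [26.500,15.600,27.800]
diag = √(38.6²+38.6²+38.6²) = √4469.88 = 66.857


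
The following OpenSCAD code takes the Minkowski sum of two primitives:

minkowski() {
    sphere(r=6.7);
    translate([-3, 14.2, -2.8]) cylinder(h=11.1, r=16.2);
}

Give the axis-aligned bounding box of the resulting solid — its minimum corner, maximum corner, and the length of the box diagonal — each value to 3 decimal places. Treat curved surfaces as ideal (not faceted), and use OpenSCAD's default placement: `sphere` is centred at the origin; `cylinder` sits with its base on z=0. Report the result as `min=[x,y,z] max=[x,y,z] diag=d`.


A = translate([-3, 14.2, -2.8]) cylinder(h=11.1, r=16.2) → bbox [-19.2,-2,-2.8] .. [13.2,30.4,8.3]
B = sphere(r=6.7) → bbox [-6.7,-6.7,-6.7] .. [6.7,6.7,6.7]
lo = A.lo+B.lo = [-19.2-6.7, -2-6.7, -2.8-6.7] = [-25.900,-8.700,-9.500]
hi = A.hi+B.hi = [13.2+6.7, 30.4+6.7, 8.3+6.7] = [19.900,37.100,15.000]
diag = √(45.8²+45.8²+24.5²) = √4795.53 = 69.250

min=[-25.900,-8.700,-9.500] max=[19.900,37.100,15.000] diag=69.250


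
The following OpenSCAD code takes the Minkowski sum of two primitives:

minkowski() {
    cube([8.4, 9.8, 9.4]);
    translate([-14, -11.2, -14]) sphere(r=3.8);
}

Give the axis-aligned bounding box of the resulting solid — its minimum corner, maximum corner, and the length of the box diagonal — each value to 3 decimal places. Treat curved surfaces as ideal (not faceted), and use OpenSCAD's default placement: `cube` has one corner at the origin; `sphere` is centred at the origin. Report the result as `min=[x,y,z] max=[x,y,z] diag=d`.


min=[-17.800,-15.000,-17.800] max=[-1.800,2.400,-0.800] diag=29.116

A = translate([-14, -11.2, -14]) sphere(r=3.8) → bbox [-17.8,-15,-17.8] .. [-10.2,-7.4,-10.2]
B = cube([8.4, 9.8, 9.4]) → bbox [0,0,0] .. [8.4,9.8,9.4]
lo = A.lo+B.lo = [-17.8+0, -15+0, -17.8+0] = [-17.800,-15.000,-17.800]
hi = A.hi+B.hi = [-10.2+8.4, -7.4+9.8, -10.2+9.4] = [-1.800,2.400,-0.800]
diag = √(16²+17.4²+17²) = √847.76 = 29.116


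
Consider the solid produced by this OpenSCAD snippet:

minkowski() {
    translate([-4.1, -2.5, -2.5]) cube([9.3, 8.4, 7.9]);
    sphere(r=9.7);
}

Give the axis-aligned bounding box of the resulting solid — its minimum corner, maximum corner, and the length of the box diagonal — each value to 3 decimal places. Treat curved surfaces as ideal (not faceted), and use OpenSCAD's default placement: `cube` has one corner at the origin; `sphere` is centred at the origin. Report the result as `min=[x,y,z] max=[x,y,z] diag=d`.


A = translate([-4.1, -2.5, -2.5]) cube([9.3, 8.4, 7.9]) → bbox [-4.1,-2.5,-2.5] .. [5.2,5.9,5.4]
B = sphere(r=9.7) → bbox [-9.7,-9.7,-9.7] .. [9.7,9.7,9.7]
lo = A.lo+B.lo = [-4.1-9.7, -2.5-9.7, -2.5-9.7] = [-13.800,-12.200,-12.200]
hi = A.hi+B.hi = [5.2+9.7, 5.9+9.7, 5.4+9.7] = [14.900,15.600,15.100]
diag = √(28.7²+27.8²+27.3²) = √2341.82 = 48.392

min=[-13.800,-12.200,-12.200] max=[14.900,15.600,15.100] diag=48.392


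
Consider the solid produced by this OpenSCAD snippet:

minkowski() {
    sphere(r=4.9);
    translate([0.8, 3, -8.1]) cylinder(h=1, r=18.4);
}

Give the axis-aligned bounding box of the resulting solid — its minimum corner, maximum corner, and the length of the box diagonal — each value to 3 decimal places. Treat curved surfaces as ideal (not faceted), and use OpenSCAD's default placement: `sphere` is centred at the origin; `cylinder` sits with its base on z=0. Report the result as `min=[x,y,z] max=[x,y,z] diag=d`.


min=[-22.500,-20.300,-13.000] max=[24.100,26.300,-2.200] diag=66.781

A = translate([0.8, 3, -8.1]) cylinder(h=1, r=18.4) → bbox [-17.6,-15.4,-8.1] .. [19.2,21.4,-7.1]
B = sphere(r=4.9) → bbox [-4.9,-4.9,-4.9] .. [4.9,4.9,4.9]
lo = A.lo+B.lo = [-17.6-4.9, -15.4-4.9, -8.1-4.9] = [-22.500,-20.300,-13.000]
hi = A.hi+B.hi = [19.2+4.9, 21.4+4.9, -7.1+4.9] = [24.100,26.300,-2.200]
diag = √(46.6²+46.6²+10.8²) = √4459.76 = 66.781


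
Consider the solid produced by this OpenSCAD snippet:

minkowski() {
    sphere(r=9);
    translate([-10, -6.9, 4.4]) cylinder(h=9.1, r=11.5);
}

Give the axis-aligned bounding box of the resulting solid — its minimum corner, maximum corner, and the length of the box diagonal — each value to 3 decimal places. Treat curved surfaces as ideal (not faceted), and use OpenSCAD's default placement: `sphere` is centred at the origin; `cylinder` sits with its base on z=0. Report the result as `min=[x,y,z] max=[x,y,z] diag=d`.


A = translate([-10, -6.9, 4.4]) cylinder(h=9.1, r=11.5) → bbox [-21.5,-18.4,4.4] .. [1.5,4.6,13.5]
B = sphere(r=9) → bbox [-9,-9,-9] .. [9,9,9]
lo = A.lo+B.lo = [-21.5-9, -18.4-9, 4.4-9] = [-30.500,-27.400,-4.600]
hi = A.hi+B.hi = [1.5+9, 4.6+9, 13.5+9] = [10.500,13.600,22.500]
diag = √(41²+41²+27.1²) = √4096.41 = 64.003

min=[-30.500,-27.400,-4.600] max=[10.500,13.600,22.500] diag=64.003


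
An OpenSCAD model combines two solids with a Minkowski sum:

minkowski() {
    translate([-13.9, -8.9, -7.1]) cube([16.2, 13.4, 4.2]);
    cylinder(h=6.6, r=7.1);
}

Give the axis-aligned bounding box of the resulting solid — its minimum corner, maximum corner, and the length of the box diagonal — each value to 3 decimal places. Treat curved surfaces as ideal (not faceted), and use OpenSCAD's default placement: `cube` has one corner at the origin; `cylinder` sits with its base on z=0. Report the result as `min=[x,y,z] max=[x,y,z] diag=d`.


A = translate([-13.9, -8.9, -7.1]) cube([16.2, 13.4, 4.2]) → bbox [-13.9,-8.9,-7.1] .. [2.3,4.5,-2.9]
B = cylinder(h=6.6, r=7.1) → bbox [-7.1,-7.1,0] .. [7.1,7.1,6.6]
lo = A.lo+B.lo = [-13.9-7.1, -8.9-7.1, -7.1+0] = [-21.000,-16.000,-7.100]
hi = A.hi+B.hi = [2.3+7.1, 4.5+7.1, -2.9+6.6] = [9.400,11.600,3.700]
diag = √(30.4²+27.6²+10.8²) = √1802.56 = 42.457

min=[-21.000,-16.000,-7.100] max=[9.400,11.600,3.700] diag=42.457


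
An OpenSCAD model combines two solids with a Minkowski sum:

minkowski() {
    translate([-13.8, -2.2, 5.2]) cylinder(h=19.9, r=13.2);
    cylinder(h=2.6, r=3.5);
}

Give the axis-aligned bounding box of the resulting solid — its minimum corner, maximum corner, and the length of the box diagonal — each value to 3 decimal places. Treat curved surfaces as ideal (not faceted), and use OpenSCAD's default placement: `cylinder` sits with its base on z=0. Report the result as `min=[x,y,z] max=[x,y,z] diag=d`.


A = translate([-13.8, -2.2, 5.2]) cylinder(h=19.9, r=13.2) → bbox [-27,-15.4,5.2] .. [-0.6,11,25.1]
B = cylinder(h=2.6, r=3.5) → bbox [-3.5,-3.5,0] .. [3.5,3.5,2.6]
lo = A.lo+B.lo = [-27-3.5, -15.4-3.5, 5.2+0] = [-30.500,-18.900,5.200]
hi = A.hi+B.hi = [-0.6+3.5, 11+3.5, 25.1+2.6] = [2.900,14.500,27.700]
diag = √(33.4²+33.4²+22.5²) = √2737.37 = 52.320

min=[-30.500,-18.900,5.200] max=[2.900,14.500,27.700] diag=52.320


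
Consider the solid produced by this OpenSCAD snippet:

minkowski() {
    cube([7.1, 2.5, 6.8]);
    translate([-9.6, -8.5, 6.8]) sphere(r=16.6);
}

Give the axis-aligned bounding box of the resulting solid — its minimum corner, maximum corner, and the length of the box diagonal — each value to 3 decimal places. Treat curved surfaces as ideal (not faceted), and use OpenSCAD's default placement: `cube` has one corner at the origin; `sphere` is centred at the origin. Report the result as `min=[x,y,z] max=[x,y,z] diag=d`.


min=[-26.200,-25.100,-9.800] max=[14.100,10.600,30.200] diag=67.071

A = translate([-9.6, -8.5, 6.8]) sphere(r=16.6) → bbox [-26.2,-25.1,-9.8] .. [7,8.1,23.4]
B = cube([7.1, 2.5, 6.8]) → bbox [0,0,0] .. [7.1,2.5,6.8]
lo = A.lo+B.lo = [-26.2+0, -25.1+0, -9.8+0] = [-26.200,-25.100,-9.800]
hi = A.hi+B.hi = [7+7.1, 8.1+2.5, 23.4+6.8] = [14.100,10.600,30.200]
diag = √(40.3²+35.7²+40²) = √4498.58 = 67.071


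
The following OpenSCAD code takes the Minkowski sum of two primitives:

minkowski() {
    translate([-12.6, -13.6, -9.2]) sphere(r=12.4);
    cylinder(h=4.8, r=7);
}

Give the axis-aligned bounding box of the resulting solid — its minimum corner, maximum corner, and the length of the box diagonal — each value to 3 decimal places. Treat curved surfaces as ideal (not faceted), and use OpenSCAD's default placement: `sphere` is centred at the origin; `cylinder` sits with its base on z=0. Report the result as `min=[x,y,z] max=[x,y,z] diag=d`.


min=[-32.000,-33.000,-21.600] max=[6.800,5.800,8.000] diag=62.346

A = translate([-12.6, -13.6, -9.2]) sphere(r=12.4) → bbox [-25,-26,-21.6] .. [-0.2,-1.2,3.2]
B = cylinder(h=4.8, r=7) → bbox [-7,-7,0] .. [7,7,4.8]
lo = A.lo+B.lo = [-25-7, -26-7, -21.6+0] = [-32.000,-33.000,-21.600]
hi = A.hi+B.hi = [-0.2+7, -1.2+7, 3.2+4.8] = [6.800,5.800,8.000]
diag = √(38.8²+38.8²+29.6²) = √3887.04 = 62.346


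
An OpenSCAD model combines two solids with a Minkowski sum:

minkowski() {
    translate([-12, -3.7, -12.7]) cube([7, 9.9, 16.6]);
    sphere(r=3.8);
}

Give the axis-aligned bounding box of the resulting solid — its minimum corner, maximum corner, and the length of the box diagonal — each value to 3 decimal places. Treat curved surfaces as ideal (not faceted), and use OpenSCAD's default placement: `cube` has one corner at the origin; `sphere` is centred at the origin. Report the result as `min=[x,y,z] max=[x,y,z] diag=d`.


A = translate([-12, -3.7, -12.7]) cube([7, 9.9, 16.6]) → bbox [-12,-3.7,-12.7] .. [-5,6.2,3.9]
B = sphere(r=3.8) → bbox [-3.8,-3.8,-3.8] .. [3.8,3.8,3.8]
lo = A.lo+B.lo = [-12-3.8, -3.7-3.8, -12.7-3.8] = [-15.800,-7.500,-16.500]
hi = A.hi+B.hi = [-5+3.8, 6.2+3.8, 3.9+3.8] = [-1.200,10.000,7.700]
diag = √(14.6²+17.5²+24.2²) = √1105.05 = 33.242

min=[-15.800,-7.500,-16.500] max=[-1.200,10.000,7.700] diag=33.242


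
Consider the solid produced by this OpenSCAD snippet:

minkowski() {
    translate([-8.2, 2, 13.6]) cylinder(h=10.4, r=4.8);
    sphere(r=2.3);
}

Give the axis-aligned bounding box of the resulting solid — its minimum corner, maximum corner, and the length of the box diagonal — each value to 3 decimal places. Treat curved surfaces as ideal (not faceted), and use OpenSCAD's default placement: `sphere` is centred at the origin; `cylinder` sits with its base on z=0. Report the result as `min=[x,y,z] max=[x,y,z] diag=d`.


A = translate([-8.2, 2, 13.6]) cylinder(h=10.4, r=4.8) → bbox [-13,-2.8,13.6] .. [-3.4,6.8,24]
B = sphere(r=2.3) → bbox [-2.3,-2.3,-2.3] .. [2.3,2.3,2.3]
lo = A.lo+B.lo = [-13-2.3, -2.8-2.3, 13.6-2.3] = [-15.300,-5.100,11.300]
hi = A.hi+B.hi = [-3.4+2.3, 6.8+2.3, 24+2.3] = [-1.100,9.100,26.300]
diag = √(14.2²+14.2²+15²) = √628.28 = 25.066

min=[-15.300,-5.100,11.300] max=[-1.100,9.100,26.300] diag=25.066


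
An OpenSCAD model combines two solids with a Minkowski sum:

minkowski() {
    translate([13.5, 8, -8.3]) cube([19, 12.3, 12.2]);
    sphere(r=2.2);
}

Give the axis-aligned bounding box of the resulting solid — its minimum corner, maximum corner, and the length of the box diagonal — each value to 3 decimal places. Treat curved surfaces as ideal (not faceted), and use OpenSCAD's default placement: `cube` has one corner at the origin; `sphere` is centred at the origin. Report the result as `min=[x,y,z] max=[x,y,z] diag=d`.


min=[11.300,5.800,-10.500] max=[34.700,22.500,6.100] diag=33.197

A = translate([13.5, 8, -8.3]) cube([19, 12.3, 12.2]) → bbox [13.5,8,-8.3] .. [32.5,20.3,3.9]
B = sphere(r=2.2) → bbox [-2.2,-2.2,-2.2] .. [2.2,2.2,2.2]
lo = A.lo+B.lo = [13.5-2.2, 8-2.2, -8.3-2.2] = [11.300,5.800,-10.500]
hi = A.hi+B.hi = [32.5+2.2, 20.3+2.2, 3.9+2.2] = [34.700,22.500,6.100]
diag = √(23.4²+16.7²+16.6²) = √1102.01 = 33.197


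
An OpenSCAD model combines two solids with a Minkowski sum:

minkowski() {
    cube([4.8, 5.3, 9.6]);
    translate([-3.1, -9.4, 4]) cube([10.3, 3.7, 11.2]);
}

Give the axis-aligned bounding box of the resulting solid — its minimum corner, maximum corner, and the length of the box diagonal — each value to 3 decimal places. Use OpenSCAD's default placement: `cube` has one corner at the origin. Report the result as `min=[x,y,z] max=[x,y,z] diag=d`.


min=[-3.100,-9.400,4.000] max=[12.000,-0.400,24.800] diag=27.233

A = translate([-3.1, -9.4, 4]) cube([10.3, 3.7, 11.2]) → bbox [-3.1,-9.4,4] .. [7.2,-5.7,15.2]
B = cube([4.8, 5.3, 9.6]) → bbox [0,0,0] .. [4.8,5.3,9.6]
lo = A.lo+B.lo = [-3.1+0, -9.4+0, 4+0] = [-3.100,-9.400,4.000]
hi = A.hi+B.hi = [7.2+4.8, -5.7+5.3, 15.2+9.6] = [12.000,-0.400,24.800]
diag = √(15.1²+9²+20.8²) = √741.65 = 27.233


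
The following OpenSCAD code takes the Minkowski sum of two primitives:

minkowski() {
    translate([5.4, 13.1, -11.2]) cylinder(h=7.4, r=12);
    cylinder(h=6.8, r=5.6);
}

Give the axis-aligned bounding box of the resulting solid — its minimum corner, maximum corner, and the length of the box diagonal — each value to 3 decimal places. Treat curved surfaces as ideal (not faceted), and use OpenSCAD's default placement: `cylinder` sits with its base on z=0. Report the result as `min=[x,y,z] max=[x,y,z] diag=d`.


A = translate([5.4, 13.1, -11.2]) cylinder(h=7.4, r=12) → bbox [-6.6,1.1,-11.2] .. [17.4,25.1,-3.8]
B = cylinder(h=6.8, r=5.6) → bbox [-5.6,-5.6,0] .. [5.6,5.6,6.8]
lo = A.lo+B.lo = [-6.6-5.6, 1.1-5.6, -11.2+0] = [-12.200,-4.500,-11.200]
hi = A.hi+B.hi = [17.4+5.6, 25.1+5.6, -3.8+6.8] = [23.000,30.700,3.000]
diag = √(35.2²+35.2²+14.2²) = √2679.72 = 51.766

min=[-12.200,-4.500,-11.200] max=[23.000,30.700,3.000] diag=51.766


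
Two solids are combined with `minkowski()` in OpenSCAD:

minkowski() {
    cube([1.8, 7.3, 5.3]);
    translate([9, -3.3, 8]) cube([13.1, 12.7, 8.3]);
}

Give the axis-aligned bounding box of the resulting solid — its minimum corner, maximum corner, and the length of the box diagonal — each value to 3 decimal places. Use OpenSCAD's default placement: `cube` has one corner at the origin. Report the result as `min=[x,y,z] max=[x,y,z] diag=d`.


A = translate([9, -3.3, 8]) cube([13.1, 12.7, 8.3]) → bbox [9,-3.3,8] .. [22.1,9.4,16.3]
B = cube([1.8, 7.3, 5.3]) → bbox [0,0,0] .. [1.8,7.3,5.3]
lo = A.lo+B.lo = [9+0, -3.3+0, 8+0] = [9.000,-3.300,8.000]
hi = A.hi+B.hi = [22.1+1.8, 9.4+7.3, 16.3+5.3] = [23.900,16.700,21.600]
diag = √(14.9²+20²+13.6²) = √806.97 = 28.407

min=[9.000,-3.300,8.000] max=[23.900,16.700,21.600] diag=28.407


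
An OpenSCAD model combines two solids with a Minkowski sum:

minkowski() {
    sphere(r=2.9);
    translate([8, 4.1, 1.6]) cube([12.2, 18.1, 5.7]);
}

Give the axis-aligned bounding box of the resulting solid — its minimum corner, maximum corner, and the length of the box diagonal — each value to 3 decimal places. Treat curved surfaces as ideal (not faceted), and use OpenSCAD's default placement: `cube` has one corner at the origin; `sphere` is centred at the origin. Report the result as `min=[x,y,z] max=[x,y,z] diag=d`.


min=[5.100,1.200,-1.300] max=[23.100,25.100,10.200] diag=32.054

A = translate([8, 4.1, 1.6]) cube([12.2, 18.1, 5.7]) → bbox [8,4.1,1.6] .. [20.2,22.2,7.3]
B = sphere(r=2.9) → bbox [-2.9,-2.9,-2.9] .. [2.9,2.9,2.9]
lo = A.lo+B.lo = [8-2.9, 4.1-2.9, 1.6-2.9] = [5.100,1.200,-1.300]
hi = A.hi+B.hi = [20.2+2.9, 22.2+2.9, 7.3+2.9] = [23.100,25.100,10.200]
diag = √(18²+23.9²+11.5²) = √1027.46 = 32.054


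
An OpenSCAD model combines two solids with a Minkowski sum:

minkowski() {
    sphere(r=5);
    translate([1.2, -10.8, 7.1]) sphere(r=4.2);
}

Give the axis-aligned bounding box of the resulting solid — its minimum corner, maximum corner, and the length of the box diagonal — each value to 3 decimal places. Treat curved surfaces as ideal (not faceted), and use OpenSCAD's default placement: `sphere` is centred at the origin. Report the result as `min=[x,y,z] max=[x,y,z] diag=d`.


min=[-8.000,-20.000,-2.100] max=[10.400,-1.600,16.300] diag=31.870

A = translate([1.2, -10.8, 7.1]) sphere(r=4.2) → bbox [-3,-15,2.9] .. [5.4,-6.6,11.3]
B = sphere(r=5) → bbox [-5,-5,-5] .. [5,5,5]
lo = A.lo+B.lo = [-3-5, -15-5, 2.9-5] = [-8.000,-20.000,-2.100]
hi = A.hi+B.hi = [5.4+5, -6.6+5, 11.3+5] = [10.400,-1.600,16.300]
diag = √(18.4²+18.4²+18.4²) = √1015.68 = 31.870


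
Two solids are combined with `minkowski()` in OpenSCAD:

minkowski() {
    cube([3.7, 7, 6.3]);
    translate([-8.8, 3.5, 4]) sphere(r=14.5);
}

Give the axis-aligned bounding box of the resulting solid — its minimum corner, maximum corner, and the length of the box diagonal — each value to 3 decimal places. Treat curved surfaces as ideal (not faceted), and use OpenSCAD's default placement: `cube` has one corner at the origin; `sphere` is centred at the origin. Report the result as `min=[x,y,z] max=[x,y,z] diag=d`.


min=[-23.300,-11.000,-10.500] max=[9.400,25.000,24.800] diag=60.095

A = translate([-8.8, 3.5, 4]) sphere(r=14.5) → bbox [-23.3,-11,-10.5] .. [5.7,18,18.5]
B = cube([3.7, 7, 6.3]) → bbox [0,0,0] .. [3.7,7,6.3]
lo = A.lo+B.lo = [-23.3+0, -11+0, -10.5+0] = [-23.300,-11.000,-10.500]
hi = A.hi+B.hi = [5.7+3.7, 18+7, 18.5+6.3] = [9.400,25.000,24.800]
diag = √(32.7²+36²+35.3²) = √3611.38 = 60.095


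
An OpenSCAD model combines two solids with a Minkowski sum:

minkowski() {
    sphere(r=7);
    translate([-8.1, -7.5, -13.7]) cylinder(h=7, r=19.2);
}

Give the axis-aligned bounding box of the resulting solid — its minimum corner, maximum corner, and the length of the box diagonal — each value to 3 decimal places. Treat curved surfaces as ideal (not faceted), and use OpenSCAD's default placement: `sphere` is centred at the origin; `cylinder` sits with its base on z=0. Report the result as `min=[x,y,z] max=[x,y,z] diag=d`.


min=[-34.300,-33.700,-20.700] max=[18.100,18.700,0.300] diag=77.023

A = translate([-8.1, -7.5, -13.7]) cylinder(h=7, r=19.2) → bbox [-27.3,-26.7,-13.7] .. [11.1,11.7,-6.7]
B = sphere(r=7) → bbox [-7,-7,-7] .. [7,7,7]
lo = A.lo+B.lo = [-27.3-7, -26.7-7, -13.7-7] = [-34.300,-33.700,-20.700]
hi = A.hi+B.hi = [11.1+7, 11.7+7, -6.7+7] = [18.100,18.700,0.300]
diag = √(52.4²+52.4²+21²) = √5932.52 = 77.023


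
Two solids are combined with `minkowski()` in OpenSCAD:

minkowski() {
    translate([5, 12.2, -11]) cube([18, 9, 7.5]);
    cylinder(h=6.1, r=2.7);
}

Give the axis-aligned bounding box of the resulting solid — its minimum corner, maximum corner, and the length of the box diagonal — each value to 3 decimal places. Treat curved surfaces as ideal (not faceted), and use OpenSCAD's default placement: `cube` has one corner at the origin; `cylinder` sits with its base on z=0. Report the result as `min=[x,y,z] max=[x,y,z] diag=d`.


A = translate([5, 12.2, -11]) cube([18, 9, 7.5]) → bbox [5,12.2,-11] .. [23,21.2,-3.5]
B = cylinder(h=6.1, r=2.7) → bbox [-2.7,-2.7,0] .. [2.7,2.7,6.1]
lo = A.lo+B.lo = [5-2.7, 12.2-2.7, -11+0] = [2.300,9.500,-11.000]
hi = A.hi+B.hi = [23+2.7, 21.2+2.7, -3.5+6.1] = [25.700,23.900,2.600]
diag = √(23.4²+14.4²+13.6²) = √939.88 = 30.657

min=[2.300,9.500,-11.000] max=[25.700,23.900,2.600] diag=30.657


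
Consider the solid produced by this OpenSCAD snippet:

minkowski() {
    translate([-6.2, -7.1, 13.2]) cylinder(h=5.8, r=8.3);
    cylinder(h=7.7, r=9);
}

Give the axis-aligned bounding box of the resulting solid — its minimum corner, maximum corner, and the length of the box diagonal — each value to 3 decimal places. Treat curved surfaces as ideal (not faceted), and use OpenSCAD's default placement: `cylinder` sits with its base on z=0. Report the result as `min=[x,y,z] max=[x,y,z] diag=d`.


A = translate([-6.2, -7.1, 13.2]) cylinder(h=5.8, r=8.3) → bbox [-14.5,-15.4,13.2] .. [2.1,1.2,19]
B = cylinder(h=7.7, r=9) → bbox [-9,-9,0] .. [9,9,7.7]
lo = A.lo+B.lo = [-14.5-9, -15.4-9, 13.2+0] = [-23.500,-24.400,13.200]
hi = A.hi+B.hi = [2.1+9, 1.2+9, 19+7.7] = [11.100,10.200,26.700]
diag = √(34.6²+34.6²+13.5²) = √2576.57 = 50.760

min=[-23.500,-24.400,13.200] max=[11.100,10.200,26.700] diag=50.760


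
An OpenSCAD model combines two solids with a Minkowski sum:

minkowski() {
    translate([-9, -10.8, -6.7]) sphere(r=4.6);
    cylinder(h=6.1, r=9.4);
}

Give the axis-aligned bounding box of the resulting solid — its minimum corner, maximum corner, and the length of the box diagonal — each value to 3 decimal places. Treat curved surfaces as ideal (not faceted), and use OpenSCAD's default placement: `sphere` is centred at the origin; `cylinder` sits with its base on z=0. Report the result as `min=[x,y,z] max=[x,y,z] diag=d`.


min=[-23.000,-24.800,-11.300] max=[5.000,3.200,4.000] diag=42.451

A = translate([-9, -10.8, -6.7]) sphere(r=4.6) → bbox [-13.6,-15.4,-11.3] .. [-4.4,-6.2,-2.1]
B = cylinder(h=6.1, r=9.4) → bbox [-9.4,-9.4,0] .. [9.4,9.4,6.1]
lo = A.lo+B.lo = [-13.6-9.4, -15.4-9.4, -11.3+0] = [-23.000,-24.800,-11.300]
hi = A.hi+B.hi = [-4.4+9.4, -6.2+9.4, -2.1+6.1] = [5.000,3.200,4.000]
diag = √(28²+28²+15.3²) = √1802.09 = 42.451


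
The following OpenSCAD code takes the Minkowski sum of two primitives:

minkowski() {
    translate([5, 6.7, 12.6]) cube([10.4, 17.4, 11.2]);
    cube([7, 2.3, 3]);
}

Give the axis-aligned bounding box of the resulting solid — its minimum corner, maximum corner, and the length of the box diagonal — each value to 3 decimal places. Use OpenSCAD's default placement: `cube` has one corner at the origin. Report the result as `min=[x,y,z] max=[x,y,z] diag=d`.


min=[5.000,6.700,12.600] max=[22.400,26.400,26.800] diag=29.875

A = translate([5, 6.7, 12.6]) cube([10.4, 17.4, 11.2]) → bbox [5,6.7,12.6] .. [15.4,24.1,23.8]
B = cube([7, 2.3, 3]) → bbox [0,0,0] .. [7,2.3,3]
lo = A.lo+B.lo = [5+0, 6.7+0, 12.6+0] = [5.000,6.700,12.600]
hi = A.hi+B.hi = [15.4+7, 24.1+2.3, 23.8+3] = [22.400,26.400,26.800]
diag = √(17.4²+19.7²+14.2²) = √892.49 = 29.875


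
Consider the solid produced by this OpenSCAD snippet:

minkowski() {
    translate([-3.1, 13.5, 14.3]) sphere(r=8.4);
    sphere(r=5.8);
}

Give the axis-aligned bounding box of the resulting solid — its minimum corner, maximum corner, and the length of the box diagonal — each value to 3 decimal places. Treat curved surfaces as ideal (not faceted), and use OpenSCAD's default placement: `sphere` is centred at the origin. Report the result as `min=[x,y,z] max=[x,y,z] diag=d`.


min=[-17.300,-0.700,0.100] max=[11.100,27.700,28.500] diag=49.190

A = translate([-3.1, 13.5, 14.3]) sphere(r=8.4) → bbox [-11.5,5.1,5.9] .. [5.3,21.9,22.7]
B = sphere(r=5.8) → bbox [-5.8,-5.8,-5.8] .. [5.8,5.8,5.8]
lo = A.lo+B.lo = [-11.5-5.8, 5.1-5.8, 5.9-5.8] = [-17.300,-0.700,0.100]
hi = A.hi+B.hi = [5.3+5.8, 21.9+5.8, 22.7+5.8] = [11.100,27.700,28.500]
diag = √(28.4²+28.4²+28.4²) = √2419.68 = 49.190


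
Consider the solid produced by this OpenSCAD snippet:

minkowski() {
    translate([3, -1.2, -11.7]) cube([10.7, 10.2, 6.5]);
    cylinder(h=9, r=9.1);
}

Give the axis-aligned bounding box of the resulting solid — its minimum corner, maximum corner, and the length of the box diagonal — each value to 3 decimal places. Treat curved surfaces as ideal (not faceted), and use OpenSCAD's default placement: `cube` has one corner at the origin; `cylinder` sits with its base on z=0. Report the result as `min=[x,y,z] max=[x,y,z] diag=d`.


A = translate([3, -1.2, -11.7]) cube([10.7, 10.2, 6.5]) → bbox [3,-1.2,-11.7] .. [13.7,9,-5.2]
B = cylinder(h=9, r=9.1) → bbox [-9.1,-9.1,0] .. [9.1,9.1,9]
lo = A.lo+B.lo = [3-9.1, -1.2-9.1, -11.7+0] = [-6.100,-10.300,-11.700]
hi = A.hi+B.hi = [13.7+9.1, 9+9.1, -5.2+9] = [22.800,18.100,3.800]
diag = √(28.9²+28.4²+15.5²) = √1882.02 = 43.382

min=[-6.100,-10.300,-11.700] max=[22.800,18.100,3.800] diag=43.382


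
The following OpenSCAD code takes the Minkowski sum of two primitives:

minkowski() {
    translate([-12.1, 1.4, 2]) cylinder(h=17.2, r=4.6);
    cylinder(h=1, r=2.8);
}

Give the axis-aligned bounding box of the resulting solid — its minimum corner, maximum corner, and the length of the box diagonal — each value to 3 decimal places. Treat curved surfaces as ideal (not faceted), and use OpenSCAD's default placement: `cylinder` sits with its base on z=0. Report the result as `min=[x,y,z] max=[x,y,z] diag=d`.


A = translate([-12.1, 1.4, 2]) cylinder(h=17.2, r=4.6) → bbox [-16.7,-3.2,2] .. [-7.5,6,19.2]
B = cylinder(h=1, r=2.8) → bbox [-2.8,-2.8,0] .. [2.8,2.8,1]
lo = A.lo+B.lo = [-16.7-2.8, -3.2-2.8, 2+0] = [-19.500,-6.000,2.000]
hi = A.hi+B.hi = [-7.5+2.8, 6+2.8, 19.2+1] = [-4.700,8.800,20.200]
diag = √(14.8²+14.8²+18.2²) = √769.32 = 27.737

min=[-19.500,-6.000,2.000] max=[-4.700,8.800,20.200] diag=27.737


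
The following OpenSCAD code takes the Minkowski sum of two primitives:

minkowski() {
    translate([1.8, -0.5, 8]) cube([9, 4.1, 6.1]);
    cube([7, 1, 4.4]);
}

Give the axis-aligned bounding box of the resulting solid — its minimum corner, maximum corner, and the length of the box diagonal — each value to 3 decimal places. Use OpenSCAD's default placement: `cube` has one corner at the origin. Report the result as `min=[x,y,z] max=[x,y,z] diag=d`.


min=[1.800,-0.500,8.000] max=[17.800,4.600,18.500] diag=19.806

A = translate([1.8, -0.5, 8]) cube([9, 4.1, 6.1]) → bbox [1.8,-0.5,8] .. [10.8,3.6,14.1]
B = cube([7, 1, 4.4]) → bbox [0,0,0] .. [7,1,4.4]
lo = A.lo+B.lo = [1.8+0, -0.5+0, 8+0] = [1.800,-0.500,8.000]
hi = A.hi+B.hi = [10.8+7, 3.6+1, 14.1+4.4] = [17.800,4.600,18.500]
diag = √(16²+5.1²+10.5²) = √392.26 = 19.806


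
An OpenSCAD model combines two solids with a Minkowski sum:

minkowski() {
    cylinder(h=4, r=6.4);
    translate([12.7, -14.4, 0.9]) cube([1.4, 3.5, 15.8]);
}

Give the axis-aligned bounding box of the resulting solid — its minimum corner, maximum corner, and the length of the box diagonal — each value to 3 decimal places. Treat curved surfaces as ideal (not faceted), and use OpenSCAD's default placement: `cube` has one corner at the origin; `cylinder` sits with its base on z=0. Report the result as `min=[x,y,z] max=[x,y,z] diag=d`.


min=[6.300,-20.800,0.900] max=[20.500,-4.500,20.700] diag=29.315

A = translate([12.7, -14.4, 0.9]) cube([1.4, 3.5, 15.8]) → bbox [12.7,-14.4,0.9] .. [14.1,-10.9,16.7]
B = cylinder(h=4, r=6.4) → bbox [-6.4,-6.4,0] .. [6.4,6.4,4]
lo = A.lo+B.lo = [12.7-6.4, -14.4-6.4, 0.9+0] = [6.300,-20.800,0.900]
hi = A.hi+B.hi = [14.1+6.4, -10.9+6.4, 16.7+4] = [20.500,-4.500,20.700]
diag = √(14.2²+16.3²+19.8²) = √859.37 = 29.315


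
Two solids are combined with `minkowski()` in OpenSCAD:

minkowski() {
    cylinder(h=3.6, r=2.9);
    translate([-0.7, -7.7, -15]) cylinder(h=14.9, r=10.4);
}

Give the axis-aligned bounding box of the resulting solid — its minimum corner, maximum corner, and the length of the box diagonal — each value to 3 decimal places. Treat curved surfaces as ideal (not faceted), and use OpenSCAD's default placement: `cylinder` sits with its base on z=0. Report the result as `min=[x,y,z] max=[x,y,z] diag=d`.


min=[-14.000,-21.000,-15.000] max=[12.600,5.600,3.500] diag=41.921

A = translate([-0.7, -7.7, -15]) cylinder(h=14.9, r=10.4) → bbox [-11.1,-18.1,-15] .. [9.7,2.7,-0.1]
B = cylinder(h=3.6, r=2.9) → bbox [-2.9,-2.9,0] .. [2.9,2.9,3.6]
lo = A.lo+B.lo = [-11.1-2.9, -18.1-2.9, -15+0] = [-14.000,-21.000,-15.000]
hi = A.hi+B.hi = [9.7+2.9, 2.7+2.9, -0.1+3.6] = [12.600,5.600,3.500]
diag = √(26.6²+26.6²+18.5²) = √1757.37 = 41.921


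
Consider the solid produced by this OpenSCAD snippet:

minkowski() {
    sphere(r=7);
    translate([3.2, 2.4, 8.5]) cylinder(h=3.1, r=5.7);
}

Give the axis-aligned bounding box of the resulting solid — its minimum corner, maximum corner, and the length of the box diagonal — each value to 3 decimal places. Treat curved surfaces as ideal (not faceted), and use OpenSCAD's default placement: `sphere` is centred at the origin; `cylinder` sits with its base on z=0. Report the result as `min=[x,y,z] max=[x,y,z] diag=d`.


A = translate([3.2, 2.4, 8.5]) cylinder(h=3.1, r=5.7) → bbox [-2.5,-3.3,8.5] .. [8.9,8.1,11.6]
B = sphere(r=7) → bbox [-7,-7,-7] .. [7,7,7]
lo = A.lo+B.lo = [-2.5-7, -3.3-7, 8.5-7] = [-9.500,-10.300,1.500]
hi = A.hi+B.hi = [8.9+7, 8.1+7, 11.6+7] = [15.900,15.100,18.600]
diag = √(25.4²+25.4²+17.1²) = √1582.73 = 39.784

min=[-9.500,-10.300,1.500] max=[15.900,15.100,18.600] diag=39.784


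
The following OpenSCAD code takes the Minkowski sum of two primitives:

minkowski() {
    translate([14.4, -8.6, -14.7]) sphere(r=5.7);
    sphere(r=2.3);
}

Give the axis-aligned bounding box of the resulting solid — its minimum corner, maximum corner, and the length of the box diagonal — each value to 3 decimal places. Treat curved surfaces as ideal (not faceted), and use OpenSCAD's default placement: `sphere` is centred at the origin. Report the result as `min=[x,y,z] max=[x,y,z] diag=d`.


A = translate([14.4, -8.6, -14.7]) sphere(r=5.7) → bbox [8.7,-14.3,-20.4] .. [20.1,-2.9,-9]
B = sphere(r=2.3) → bbox [-2.3,-2.3,-2.3] .. [2.3,2.3,2.3]
lo = A.lo+B.lo = [8.7-2.3, -14.3-2.3, -20.4-2.3] = [6.400,-16.600,-22.700]
hi = A.hi+B.hi = [20.1+2.3, -2.9+2.3, -9+2.3] = [22.400,-0.600,-6.700]
diag = √(16²+16²+16²) = √768 = 27.713

min=[6.400,-16.600,-22.700] max=[22.400,-0.600,-6.700] diag=27.713


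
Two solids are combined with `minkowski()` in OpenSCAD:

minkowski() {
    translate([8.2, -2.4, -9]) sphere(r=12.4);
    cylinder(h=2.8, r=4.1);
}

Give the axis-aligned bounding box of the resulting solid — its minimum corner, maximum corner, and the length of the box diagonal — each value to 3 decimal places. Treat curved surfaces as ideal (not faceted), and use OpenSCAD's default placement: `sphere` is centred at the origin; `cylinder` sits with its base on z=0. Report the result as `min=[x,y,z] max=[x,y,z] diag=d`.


A = translate([8.2, -2.4, -9]) sphere(r=12.4) → bbox [-4.2,-14.8,-21.4] .. [20.6,10,3.4]
B = cylinder(h=2.8, r=4.1) → bbox [-4.1,-4.1,0] .. [4.1,4.1,2.8]
lo = A.lo+B.lo = [-4.2-4.1, -14.8-4.1, -21.4+0] = [-8.300,-18.900,-21.400]
hi = A.hi+B.hi = [20.6+4.1, 10+4.1, 3.4+2.8] = [24.700,14.100,6.200]
diag = √(33²+33²+27.6²) = √2939.76 = 54.220

min=[-8.300,-18.900,-21.400] max=[24.700,14.100,6.200] diag=54.220


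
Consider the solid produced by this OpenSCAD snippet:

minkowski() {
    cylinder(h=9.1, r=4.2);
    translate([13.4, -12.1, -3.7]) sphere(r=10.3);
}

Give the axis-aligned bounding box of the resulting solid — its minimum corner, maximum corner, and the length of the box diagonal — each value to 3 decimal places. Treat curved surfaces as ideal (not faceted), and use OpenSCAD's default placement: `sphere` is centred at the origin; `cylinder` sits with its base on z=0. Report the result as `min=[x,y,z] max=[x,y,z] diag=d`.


A = translate([13.4, -12.1, -3.7]) sphere(r=10.3) → bbox [3.1,-22.4,-14] .. [23.7,-1.8,6.6]
B = cylinder(h=9.1, r=4.2) → bbox [-4.2,-4.2,0] .. [4.2,4.2,9.1]
lo = A.lo+B.lo = [3.1-4.2, -22.4-4.2, -14+0] = [-1.100,-26.600,-14.000]
hi = A.hi+B.hi = [23.7+4.2, -1.8+4.2, 6.6+9.1] = [27.900,2.400,15.700]
diag = √(29²+29²+29.7²) = √2564.09 = 50.637

min=[-1.100,-26.600,-14.000] max=[27.900,2.400,15.700] diag=50.637


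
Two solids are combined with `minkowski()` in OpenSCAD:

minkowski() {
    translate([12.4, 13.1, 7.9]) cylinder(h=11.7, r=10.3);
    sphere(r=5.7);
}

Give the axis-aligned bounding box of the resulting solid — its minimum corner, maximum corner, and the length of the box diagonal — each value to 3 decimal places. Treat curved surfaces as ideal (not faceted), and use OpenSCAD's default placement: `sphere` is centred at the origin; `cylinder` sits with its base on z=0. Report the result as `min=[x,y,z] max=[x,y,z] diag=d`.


A = translate([12.4, 13.1, 7.9]) cylinder(h=11.7, r=10.3) → bbox [2.1,2.8,7.9] .. [22.7,23.4,19.6]
B = sphere(r=5.7) → bbox [-5.7,-5.7,-5.7] .. [5.7,5.7,5.7]
lo = A.lo+B.lo = [2.1-5.7, 2.8-5.7, 7.9-5.7] = [-3.600,-2.900,2.200]
hi = A.hi+B.hi = [22.7+5.7, 23.4+5.7, 19.6+5.7] = [28.400,29.100,25.300]
diag = √(32²+32²+23.1²) = √2581.61 = 50.810

min=[-3.600,-2.900,2.200] max=[28.400,29.100,25.300] diag=50.810


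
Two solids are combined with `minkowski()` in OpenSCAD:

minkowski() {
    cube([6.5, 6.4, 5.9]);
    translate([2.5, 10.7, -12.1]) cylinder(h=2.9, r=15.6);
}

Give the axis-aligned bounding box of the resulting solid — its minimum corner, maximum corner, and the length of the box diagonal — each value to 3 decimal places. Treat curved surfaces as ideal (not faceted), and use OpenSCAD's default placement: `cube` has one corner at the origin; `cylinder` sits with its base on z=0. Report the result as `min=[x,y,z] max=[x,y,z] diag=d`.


A = translate([2.5, 10.7, -12.1]) cylinder(h=2.9, r=15.6) → bbox [-13.1,-4.9,-12.1] .. [18.1,26.3,-9.2]
B = cube([6.5, 6.4, 5.9]) → bbox [0,0,0] .. [6.5,6.4,5.9]
lo = A.lo+B.lo = [-13.1+0, -4.9+0, -12.1+0] = [-13.100,-4.900,-12.100]
hi = A.hi+B.hi = [18.1+6.5, 26.3+6.4, -9.2+5.9] = [24.600,32.700,-3.300]
diag = √(37.7²+37.6²+8.8²) = √2912.49 = 53.967

min=[-13.100,-4.900,-12.100] max=[24.600,32.700,-3.300] diag=53.967


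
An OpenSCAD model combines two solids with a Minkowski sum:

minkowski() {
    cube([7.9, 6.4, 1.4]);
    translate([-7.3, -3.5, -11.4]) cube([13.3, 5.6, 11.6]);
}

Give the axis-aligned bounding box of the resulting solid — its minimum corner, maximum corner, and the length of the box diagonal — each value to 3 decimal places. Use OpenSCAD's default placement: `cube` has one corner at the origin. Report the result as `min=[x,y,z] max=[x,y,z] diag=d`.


min=[-7.300,-3.500,-11.400] max=[13.900,8.500,1.600] diag=27.612

A = translate([-7.3, -3.5, -11.4]) cube([13.3, 5.6, 11.6]) → bbox [-7.3,-3.5,-11.4] .. [6,2.1,0.2]
B = cube([7.9, 6.4, 1.4]) → bbox [0,0,0] .. [7.9,6.4,1.4]
lo = A.lo+B.lo = [-7.3+0, -3.5+0, -11.4+0] = [-7.300,-3.500,-11.400]
hi = A.hi+B.hi = [6+7.9, 2.1+6.4, 0.2+1.4] = [13.900,8.500,1.600]
diag = √(21.2²+12²+13²) = √762.44 = 27.612


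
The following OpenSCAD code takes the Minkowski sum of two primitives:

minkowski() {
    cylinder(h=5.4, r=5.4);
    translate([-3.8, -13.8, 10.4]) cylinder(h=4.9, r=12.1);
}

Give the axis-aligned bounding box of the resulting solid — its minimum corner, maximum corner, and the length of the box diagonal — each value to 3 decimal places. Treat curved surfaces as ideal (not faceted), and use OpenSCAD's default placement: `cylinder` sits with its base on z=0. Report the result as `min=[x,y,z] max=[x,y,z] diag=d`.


min=[-21.300,-31.300,10.400] max=[13.700,3.700,20.700] diag=50.558

A = translate([-3.8, -13.8, 10.4]) cylinder(h=4.9, r=12.1) → bbox [-15.9,-25.9,10.4] .. [8.3,-1.7,15.3]
B = cylinder(h=5.4, r=5.4) → bbox [-5.4,-5.4,0] .. [5.4,5.4,5.4]
lo = A.lo+B.lo = [-15.9-5.4, -25.9-5.4, 10.4+0] = [-21.300,-31.300,10.400]
hi = A.hi+B.hi = [8.3+5.4, -1.7+5.4, 15.3+5.4] = [13.700,3.700,20.700]
diag = √(35²+35²+10.3²) = √2556.09 = 50.558
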